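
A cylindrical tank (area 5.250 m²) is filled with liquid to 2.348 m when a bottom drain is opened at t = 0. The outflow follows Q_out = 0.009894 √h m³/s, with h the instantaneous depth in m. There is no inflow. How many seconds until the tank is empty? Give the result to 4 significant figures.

A dh/dt = −Q_out = −0.009894 √h.
This is separable: 2 d(√h)/dt = −0.009894/A, so √h = √h₀ − (0.009894/(2A)) t.
Tank is empty when √h = 0: t_empty = 2A√h₀/0.009894.
t_empty = 2·5.250·√2.348/0.009894 = 10.5000·1.53232/0.009894 = 1626.17 s.

1626 s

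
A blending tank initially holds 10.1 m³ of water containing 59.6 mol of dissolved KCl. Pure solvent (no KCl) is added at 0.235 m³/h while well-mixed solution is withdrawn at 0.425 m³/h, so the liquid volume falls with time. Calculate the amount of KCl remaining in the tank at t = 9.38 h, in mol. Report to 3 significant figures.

Let m(t) be the amount of KCl. Volume: V(t) = V₀ + (Q_in − Q_out) t = 10.1 − 0.19000 t; V(9.38) = 8.3178 m³.
Species balance (pure solvent in): dm/dt = −Q_out · m/V(t).
dm/m = −Q_out dt/(V₀ − 0.19000 t); integrating gives ln(m/m₀) = −(Q_out/(Q_in−Q_out)) ln(V/V₀).
m = m₀ (V₀/V)^(Q_out/(Q_in−Q_out)) = 59.6 × (10.1/8.3178)^(-2.2368) = 38.606 mol.

38.6 mol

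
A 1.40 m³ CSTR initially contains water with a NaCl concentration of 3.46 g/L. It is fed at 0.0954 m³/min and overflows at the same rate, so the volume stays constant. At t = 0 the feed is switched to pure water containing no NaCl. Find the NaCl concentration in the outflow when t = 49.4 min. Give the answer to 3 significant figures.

0.119 g/L

Mass balance on the solute (V constant): V dC/dt = Q(C_in − C).
Rewrite as dC/dt + C/τ = C_in/τ, τ = V/Q = 14.675 min.
C approaches C_in exponentially: C(t) = C_in + (C₀ − C_in) e^(−t/τ).
C(49.4) = 0 + (3.46 − 0)·e^(−49.4/14.675) = 0 + (3.4600)·0.034519 = 0.11943 g/L.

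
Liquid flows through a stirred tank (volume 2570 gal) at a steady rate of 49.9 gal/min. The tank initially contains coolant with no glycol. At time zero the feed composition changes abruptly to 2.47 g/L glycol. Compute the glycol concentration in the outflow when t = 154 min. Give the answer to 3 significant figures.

Unsteady species balance (constant V, well mixed): V dC/dt = Q(C_in − C).
Time constant τ = V/Q = 2570/49.9 = 51.503 min.
C approaches C_in exponentially: C(t) = C_in + (C₀ − C_in) e^(−t/τ).
C(154) = 2.47 + (0 − 2.47)·e^(−154/51.503) = 2.47 + (-2.4700)·0.050282 = 2.3458 g/L.

2.35 g/L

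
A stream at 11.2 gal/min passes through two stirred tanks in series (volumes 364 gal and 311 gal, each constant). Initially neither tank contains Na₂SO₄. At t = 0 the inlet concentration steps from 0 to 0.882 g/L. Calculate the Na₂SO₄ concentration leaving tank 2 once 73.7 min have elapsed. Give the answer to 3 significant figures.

Each tank obeys Vᵢ dCᵢ/dt = Q(Cᵢ₋₁ − Cᵢ), so τᵢ = Vᵢ/Q.
τ₁ = 364/11.2 = 32.500 min; τ₂ = 311/11.2 = 27.768 min.
Solving the cascade with C₁(0)=C₂(0)=0 gives C₂(t) = C_in[1 − (τ₁ e^(−t/τ₁) − τ₂ e^(−t/τ₂))/(τ₁ − τ₂)].
At t = 73.7: e^(−t/τ₁) = 0.10355, e^(−t/τ₂) = 0.070359.
C₂ = 0.882·[1 − (32.500·0.10355 − 27.768·0.070359)/(4.7321)] = 0.882·0.70168 = 0.61888 g/L.

0.619 g/L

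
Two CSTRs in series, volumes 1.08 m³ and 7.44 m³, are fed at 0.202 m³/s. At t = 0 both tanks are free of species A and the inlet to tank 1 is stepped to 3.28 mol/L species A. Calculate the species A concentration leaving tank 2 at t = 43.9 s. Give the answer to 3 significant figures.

Each tank obeys Vᵢ dCᵢ/dt = Q(Cᵢ₋₁ − Cᵢ), so τᵢ = Vᵢ/Q.
τ₁ = 1.08/0.202 = 5.3465 s; τ₂ = 7.44/0.202 = 36.832 s.
Tank 1: C₁ = C_in(1 − e^(−t/τ₁)). Tank 2 (τ₁ ≠ τ₂): C₂ = C_in[1 − (τ₁ e^(−t/τ₁) − τ₂ e^(−t/τ₂))/(τ₁ − τ₂)].
At t = 43.9: e^(−t/τ₁) = 0.00027167, e^(−t/τ₂) = 0.30364.
C₂ = 3.28·[1 − (5.3465·0.00027167 − 36.832·0.30364)/(-31.485)] = 3.28·0.64484 = 2.1151 mol/L.

2.12 mol/L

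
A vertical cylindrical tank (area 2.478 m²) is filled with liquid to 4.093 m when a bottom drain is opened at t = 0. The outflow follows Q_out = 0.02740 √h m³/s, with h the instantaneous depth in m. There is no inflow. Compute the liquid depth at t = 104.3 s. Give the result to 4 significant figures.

2.092 m

Accumulation of liquid (constant cross-section A): A dh/dt = −0.02740 √h.
Separate and integrate: 2(√h − √h₀) = −(0.02740/A) t.
√h = √4.093 − 0.02740·104.3/(2·2.478) = 2.02312 − 0.576638 = 1.44648.
h = 1.44648² = 2.09230 m.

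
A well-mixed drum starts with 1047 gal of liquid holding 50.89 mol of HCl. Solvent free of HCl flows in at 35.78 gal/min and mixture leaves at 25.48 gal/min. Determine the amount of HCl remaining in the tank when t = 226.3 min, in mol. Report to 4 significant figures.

Total volume: dV/dt = Q_in − Q_out = 10.3000 gal/min, so V(t) = 1047 + 10.3000 t and V(226.3) = 3377.89 gal.
Solute balance: dm/dt = 0 − Q_out C = −Q_out m/V(t).
dm/m = −Q_out dt/(V₀ + 10.3000 t); integrating gives ln(m/m₀) = −(Q_out/(Q_in−Q_out)) ln(V/V₀).
m = m₀ (V₀/V)^(Q_out/(Q_in−Q_out)) = 50.89 × (1047/3377.89)^(2.47379) = 2.80686 mol.

2.807 mol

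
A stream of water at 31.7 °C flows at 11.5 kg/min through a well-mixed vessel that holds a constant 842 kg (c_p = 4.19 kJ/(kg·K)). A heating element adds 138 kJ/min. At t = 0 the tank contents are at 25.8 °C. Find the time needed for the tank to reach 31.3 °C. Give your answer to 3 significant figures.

72.3 min

Heat balance on the well-mixed liquid: M c_p dT/dt = ṁ c_p (T_in − T) + 138.
τ = M/ṁ = 73.217 min; T_ss = T_in + Q̇/(ṁ c_p) = 34.564 °C.
T(t) = T_ss + (T₀ − T_ss) e^(−t/τ). Set T = 31.3:
e^(−t/τ) = (31.3 − 34.564)/(25.8 − 34.564) = 0.37243
t = −73.217 · ln(0.37243) = 72.317 min.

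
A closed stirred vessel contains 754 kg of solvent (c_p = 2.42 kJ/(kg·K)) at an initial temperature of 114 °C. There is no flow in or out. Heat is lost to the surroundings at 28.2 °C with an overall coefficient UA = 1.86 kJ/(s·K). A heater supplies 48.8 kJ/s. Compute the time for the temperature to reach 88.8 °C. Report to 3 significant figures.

540 s

M c_p dT/dt = −UA(T − T_amb) + Q̇.
τ = M c_p/UA = 981.01 s; T_ss = T_amb + Q̇/UA = 28.2 + 48.8/1.86 = 54.437 °C.
T(t) = T_ss + (T₀ − T_ss)e^(−t/τ); set T = 88.8:
t = −τ ln[(T − T_ss)/(T₀ − T_ss)] = −981.01 · ln(0.57692) = 539.60 s.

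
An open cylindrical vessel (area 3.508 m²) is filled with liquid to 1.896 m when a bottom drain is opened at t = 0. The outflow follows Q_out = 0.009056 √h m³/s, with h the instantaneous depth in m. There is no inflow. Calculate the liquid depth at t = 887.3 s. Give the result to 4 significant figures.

0.05367 m

Accumulation of liquid (constant cross-section A): A dh/dt = −0.009056 √h.
This is separable: 2 d(√h)/dt = −0.009056/A, so √h = √h₀ − (0.009056/(2A)) t.
√h = √1.896 − 0.009056·887.3/(2·3.508) = 1.37695 − 1.14529 = 0.231658.
h = 0.231658² = 0.0536656 m.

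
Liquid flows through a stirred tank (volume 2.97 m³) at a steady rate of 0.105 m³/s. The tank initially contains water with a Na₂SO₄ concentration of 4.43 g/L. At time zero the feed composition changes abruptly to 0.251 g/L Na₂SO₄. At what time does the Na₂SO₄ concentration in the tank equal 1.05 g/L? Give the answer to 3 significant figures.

Accumulation = in − out for the solute gives V dC/dt = Q(C_in − C), so τ = V/Q = 28.286 s.
C(t) = C_in + (C₀ − C_in) e^(−t/τ). Set C = 1.05 and solve for t:
e^(−t/τ) = (C − C_in)/(C₀ − C_in) = (1.05 − 0.251)/(4.43 − 0.251) = 0.19119
t = −τ ln(…) = 28.286 × 1.6545 = 46.798 s.

46.8 s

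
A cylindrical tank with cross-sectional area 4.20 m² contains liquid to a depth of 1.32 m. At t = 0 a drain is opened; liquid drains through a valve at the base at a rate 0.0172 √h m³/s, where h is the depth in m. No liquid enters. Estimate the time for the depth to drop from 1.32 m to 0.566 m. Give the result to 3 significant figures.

194 s

Unsteady balance on liquid volume: A dh/dt = −0.0172 √h.
Separate and integrate: 2(√h − √h₀) = −(0.0172/A) t.
t = 2A(√h₀ − √h)/0.0172 = 2·4.20·(√1.32 − √0.566)/0.0172
  = 8.4000 × (1.1489 − 0.75233) / 0.0172 = 193.68 s.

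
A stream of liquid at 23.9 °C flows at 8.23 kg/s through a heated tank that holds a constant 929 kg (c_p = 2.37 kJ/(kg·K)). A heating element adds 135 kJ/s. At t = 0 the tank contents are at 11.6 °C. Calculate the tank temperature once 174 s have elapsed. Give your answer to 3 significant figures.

First-law balance (no shaft work): M c_p dT/dt = ṁ c_p (T_in − T) + 135.
τ = M/ṁ = 112.88 s; T_ss = T_in + Q̇/(ṁ c_p) = 23.9 + 135/(8.23·2.37) = 30.821 °C.
This is linear first-order; T(t) = T_ss + (T₀ − T_ss) e^(−t/τ).
T(174) = 30.821 + (-19.221)·e^(−174/112.88) = 30.821 + (-19.221)·0.21407 = 26.707 °C.

26.7 °C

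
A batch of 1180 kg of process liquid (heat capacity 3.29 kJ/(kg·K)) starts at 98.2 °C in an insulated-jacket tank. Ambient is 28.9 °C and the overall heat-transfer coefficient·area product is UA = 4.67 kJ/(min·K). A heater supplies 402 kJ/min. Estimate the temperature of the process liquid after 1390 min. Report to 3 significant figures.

Lumped-capacitance energy balance: M c_p dT/dt = UA(T_amb − T) + Q̇.
dT/dt = (T_ss − T)/τ with T_ss = T_amb + Q̇/UA = 28.9 + 402/4.67 = 114.98 °C, τ = M c_p/UA = 1180·3.29/4.67 = 831.31 min.
T approaches T_ss exponentially: T(t) = T_ss + (T₀ − T_ss) e^(−t/τ).
T(1390) = 114.98 + (-16.781)·0.18786 = 111.83 °C.

112 °C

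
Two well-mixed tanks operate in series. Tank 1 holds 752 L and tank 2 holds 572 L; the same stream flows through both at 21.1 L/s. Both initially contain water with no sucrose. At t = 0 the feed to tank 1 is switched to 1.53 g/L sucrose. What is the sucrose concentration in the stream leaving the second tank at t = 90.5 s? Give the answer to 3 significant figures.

Each tank obeys Vᵢ dCᵢ/dt = Q(Cᵢ₋₁ − Cᵢ), so τᵢ = Vᵢ/Q.
τ₁ = 752/21.1 = 35.640 s; τ₂ = 572/21.1 = 27.109 s.
Solving the cascade with C₁(0)=C₂(0)=0 gives C₂(t) = C_in[1 − (τ₁ e^(−t/τ₁) − τ₂ e^(−t/τ₂))/(τ₁ − τ₂)].
At t = 90.5: e^(−t/τ₁) = 0.078922, e^(−t/τ₂) = 0.035495.
C₂ = 1.53·[1 − (35.640·0.078922 − 27.109·0.035495)/(8.5308)] = 1.53·0.78308 = 1.1981 g/L.

1.20 g/L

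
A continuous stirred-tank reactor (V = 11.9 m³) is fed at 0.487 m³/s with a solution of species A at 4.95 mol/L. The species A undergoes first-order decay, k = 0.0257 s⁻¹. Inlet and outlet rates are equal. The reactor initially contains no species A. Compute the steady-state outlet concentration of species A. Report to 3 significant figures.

3.04 mol/L

Accumulation = in − out − consumed: V dC/dt = Q C_in − Q C − k V C.
Steady state (dC/dt = 0): C_ss = Q C_in/(Q + kV) = C_in/(1 + kV/Q).
C_ss = 0.487·4.95/(0.487 + 0.0257·11.9) = 2.4106/0.79283 = 3.0406 mol/L.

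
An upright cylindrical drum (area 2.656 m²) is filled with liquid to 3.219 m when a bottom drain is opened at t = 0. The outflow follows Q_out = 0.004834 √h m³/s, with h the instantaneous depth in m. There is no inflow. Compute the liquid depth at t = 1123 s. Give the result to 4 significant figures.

A dh/dt = −Q_out = −0.004834 √h.
This is separable: 2 d(√h)/dt = −0.004834/A, so √h = √h₀ − (0.004834/(2A)) t.
√h = √3.219 − 0.004834·1123/(2·2.656) = 1.79416 − 1.02195 = 0.772210.
h = 0.772210² = 0.596309 m.

0.5963 m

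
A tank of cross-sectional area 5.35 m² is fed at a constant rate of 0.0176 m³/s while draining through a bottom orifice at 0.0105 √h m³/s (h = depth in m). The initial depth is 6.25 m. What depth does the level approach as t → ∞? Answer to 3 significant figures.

2.81 m

A dh/dt = Q_in − 0.0105 √h. Steady state requires inflow = outflow:
Q_in = 0.0105 √h_ss ⇒ √h_ss = 0.0176/0.0105 = 1.6762.
h_ss = 1.6762² = 2.8096 m. (Since h₀ = 6.25 m > h_ss, the level will fall toward this value.)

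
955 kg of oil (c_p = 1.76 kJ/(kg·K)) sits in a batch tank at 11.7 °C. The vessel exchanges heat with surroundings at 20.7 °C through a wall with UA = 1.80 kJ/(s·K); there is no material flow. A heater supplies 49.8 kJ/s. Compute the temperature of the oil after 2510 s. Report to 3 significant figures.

45.9 °C

M c_p dT/dt = −UA(T − T_amb) + Q̇.
dT/dt = (T_ss − T)/τ with T_ss = T_amb + Q̇/UA = 20.7 + 49.8/1.80 = 48.367 °C, τ = M c_p/UA = 955·1.76/1.80 = 933.78 s.
T approaches T_ss exponentially: T(t) = T_ss + (T₀ − T_ss) e^(−t/τ).
T(2510) = 48.367 + (-36.667)·0.068016 = 45.873 °C.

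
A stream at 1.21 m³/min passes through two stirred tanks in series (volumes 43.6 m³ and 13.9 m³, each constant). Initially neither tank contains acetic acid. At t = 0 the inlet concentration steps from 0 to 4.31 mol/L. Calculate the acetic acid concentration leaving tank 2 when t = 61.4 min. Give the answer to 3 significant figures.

3.17 mol/L

Time constants: τᵢ = Vᵢ/Q for each well-mixed tank.
τ₁ = 43.6/1.21 = 36.033 min; τ₂ = 13.9/1.21 = 11.488 min.
Tank 1: C₁ = C_in(1 − e^(−t/τ₁)). Tank 2 (τ₁ ≠ τ₂): C₂ = C_in[1 − (τ₁ e^(−t/τ₁) − τ₂ e^(−t/τ₂))/(τ₁ − τ₂)].
At t = 61.4: e^(−t/τ₁) = 0.18196, e^(−t/τ₂) = 0.0047725.
C₂ = 4.31·[1 − (36.033·0.18196 − 11.488·0.0047725)/(24.545)] = 4.31·0.73512 = 3.1684 mol/L.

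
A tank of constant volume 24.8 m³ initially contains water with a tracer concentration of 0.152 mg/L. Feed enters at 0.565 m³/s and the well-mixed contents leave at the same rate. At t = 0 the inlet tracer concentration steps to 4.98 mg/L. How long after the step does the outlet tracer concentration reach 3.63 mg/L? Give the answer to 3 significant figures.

Species balance: V dC/dt = Q(C_in − C) ⇒ τ = V/Q = 43.894 s.
C(t) = C_in + (C₀ − C_in) e^(−t/τ). Set C = 3.63 and solve for t:
e^(−t/τ) = (C − C_in)/(C₀ − C_in) = (3.63 − 4.98)/(0.152 − 4.98) = 0.27962
t = −τ ln(…) = 43.894 × 1.2743 = 55.935 s.

55.9 s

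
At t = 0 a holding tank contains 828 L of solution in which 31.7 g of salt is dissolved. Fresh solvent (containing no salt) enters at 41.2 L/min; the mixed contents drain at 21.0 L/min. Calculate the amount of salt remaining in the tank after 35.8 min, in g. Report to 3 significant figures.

16.5 g

Let m(t) be the amount of salt. Volume: V(t) = V₀ + (Q_in − Q_out) t = 828 + 20.200 t; V(35.8) = 1551.2 L.
Solute balance: dm/dt = 0 − Q_out C = −Q_out m/V(t).
Separate: dm/m = −Q_out dt/V(t) ⇒ ln(m/m₀) = −(Q_out/(Q_in−Q_out)) ln(V/V₀).
m = m₀ (V₀/V)^(Q_out/(Q_in−Q_out)) = 31.7 × (828/1551.2)^(1.0396) = 16.506 g.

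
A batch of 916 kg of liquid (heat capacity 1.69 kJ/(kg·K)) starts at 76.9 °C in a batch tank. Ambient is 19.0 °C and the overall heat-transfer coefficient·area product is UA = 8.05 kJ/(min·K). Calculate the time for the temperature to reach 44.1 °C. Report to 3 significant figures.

Unsteady energy balance on the tank contents: M c_p dT/dt = −UA(T − T_amb).
τ = M c_p/UA = 192.30 min; T_ss = T_amb = 19.000 °C.
T(t) = T_ss + (T₀ − T_ss)e^(−t/τ); set T = 44.1:
t = −τ ln[(T − T_ss)/(T₀ − T_ss)] = −192.30 · ln(0.43351) = 160.74 min.

161 min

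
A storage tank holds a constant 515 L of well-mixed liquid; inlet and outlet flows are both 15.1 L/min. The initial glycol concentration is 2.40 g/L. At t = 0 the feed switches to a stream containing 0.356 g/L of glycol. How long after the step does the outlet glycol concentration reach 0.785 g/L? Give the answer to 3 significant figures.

Transient balance on the dissolved component: V dC/dt = Q(C_in − C), so τ = V/Q = 34.106 min.
C(t) = C_in + (C₀ − C_in) e^(−t/τ). Set C = 0.785 and solve for t:
e^(−t/τ) = (C − C_in)/(C₀ − C_in) = (0.785 − 0.356)/(2.40 − 0.356) = 0.20988
t = −τ ln(…) = 34.106 × 1.5612 = 53.246 min.

53.2 min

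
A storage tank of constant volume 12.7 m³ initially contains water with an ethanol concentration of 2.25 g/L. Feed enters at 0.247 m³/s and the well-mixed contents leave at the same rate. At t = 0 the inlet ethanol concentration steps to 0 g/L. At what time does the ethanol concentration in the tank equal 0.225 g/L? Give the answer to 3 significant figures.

118 s

Unsteady species balance (constant V, well mixed): V dC/dt = Q(C_in − C), so τ = V/Q = 51.417 s.
C(t) = C_in + (C₀ − C_in) e^(−t/τ). Set C = 0.225 and solve for t:
e^(−t/τ) = (C − C_in)/(C₀ − C_in) = (0.225 − 0)/(2.25 − 0) = 0.10000
t = −τ ln(…) = 51.417 × 2.3026 = 118.39 s.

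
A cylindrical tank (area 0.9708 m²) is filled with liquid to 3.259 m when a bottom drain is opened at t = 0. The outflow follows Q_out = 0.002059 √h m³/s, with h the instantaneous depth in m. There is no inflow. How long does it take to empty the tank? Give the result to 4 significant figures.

With no inflow, A dh/dt = −0.002059 √h.
∫ h^(−1/2) dh = −(0.002059/A) ∫ dt, giving 2√h = 2√h₀ − (0.002059/A) t.
Set h = 0: 2√h₀ = (0.002059/A) t_empty ⇒ t_empty = 2A√h₀/0.002059.
t_empty = 2·0.9708·√3.259/0.002059 = 1.94160·1.80527/0.002059 = 1702.34 s.

1702 s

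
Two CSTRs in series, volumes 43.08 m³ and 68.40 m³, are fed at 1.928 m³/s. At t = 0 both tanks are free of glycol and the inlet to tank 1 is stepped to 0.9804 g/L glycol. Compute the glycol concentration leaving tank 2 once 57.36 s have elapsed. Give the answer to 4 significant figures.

Time constants: τᵢ = Vᵢ/Q for each well-mixed tank.
τ₁ = 43.08/1.928 = 22.3444 s; τ₂ = 68.40/1.928 = 35.4772 s.
Solving the cascade with C₁(0)=C₂(0)=0 gives C₂(t) = C_in[1 − (τ₁ e^(−t/τ₁) − τ₂ e^(−t/τ₂))/(τ₁ − τ₂)].
At t = 57.36: e^(−t/τ₁) = 0.0767589, e^(−t/τ₂) = 0.198530.
C₂ = 0.9804·[1 − (22.3444·0.0767589 − 35.4772·0.198530)/(-13.1328)] = 0.9804·0.594285 = 0.582637 g/L.

0.5826 g/L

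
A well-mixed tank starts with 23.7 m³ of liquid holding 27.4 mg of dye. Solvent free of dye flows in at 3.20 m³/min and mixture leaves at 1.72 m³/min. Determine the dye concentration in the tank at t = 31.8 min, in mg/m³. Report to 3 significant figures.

Let m(t) be the amount of dye. Volume: V(t) = V₀ + (Q_in − Q_out) t = 23.7 + 1.4800 t; V(31.8) = 70.764 m³.
Species balance (pure solvent in): dm/dt = −Q_out · m/V(t).
Separate: dm/m = −Q_out dt/V(t) ⇒ ln(m/m₀) = −(Q_out/(Q_in−Q_out)) ln(V/V₀).
m = m₀ (V₀/V)^(Q_out/(Q_in−Q_out)) = 27.4 × (23.7/70.764)^(1.1622) = 7.6851 mg.
C = m/V = 7.6851/70.764 = 0.10860 mg/m³.

0.109 mg/m³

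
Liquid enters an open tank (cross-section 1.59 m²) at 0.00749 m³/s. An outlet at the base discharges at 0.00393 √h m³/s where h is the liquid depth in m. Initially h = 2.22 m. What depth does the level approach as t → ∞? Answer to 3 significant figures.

3.63 m

Unsteady balance on liquid volume: A dh/dt = Q_in − 0.00393 √h. At steady state dh/dt = 0:
Q_in = 0.00393 √h_ss ⇒ √h_ss = 0.00749/0.00393 = 1.9059.
h_ss = 1.9059² = 3.6323 m. (Since h₀ = 2.22 m < h_ss, the level will rise toward this value.)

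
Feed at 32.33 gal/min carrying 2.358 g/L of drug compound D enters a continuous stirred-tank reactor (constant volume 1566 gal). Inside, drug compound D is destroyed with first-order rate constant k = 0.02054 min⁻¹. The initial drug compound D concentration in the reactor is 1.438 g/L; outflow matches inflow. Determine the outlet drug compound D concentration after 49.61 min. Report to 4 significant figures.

Accumulation = in − out − consumed: V dC/dt = Q C_in − Q C − k V C.
dC/dt = (Q/V) C_in − (Q/V + k) C; effective rate a = Q/V + k = 0.0206450 + 0.02054 = 0.0411850 min⁻¹.
C_ss = Q C_in/(Q + kV) = 1.18200 g/L; C(t) = C_ss + (C₀ − C_ss) e^(−a t).
C(49.61) = 1.18200 + (0.255995)·e^(−0.0411850·49.61) = 1.18200 + (0.255995)·0.129615 = 1.21519 g/L.

1.215 g/L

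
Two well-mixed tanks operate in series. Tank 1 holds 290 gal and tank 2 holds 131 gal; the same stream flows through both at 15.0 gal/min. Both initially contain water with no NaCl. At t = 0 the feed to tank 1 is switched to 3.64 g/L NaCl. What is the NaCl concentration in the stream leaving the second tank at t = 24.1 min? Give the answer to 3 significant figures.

1.92 g/L

Each tank obeys Vᵢ dCᵢ/dt = Q(Cᵢ₋₁ − Cᵢ), so τᵢ = Vᵢ/Q.
τ₁ = 290/15.0 = 19.333 min; τ₂ = 131/15.0 = 8.7333 min.
Tank 1: C₁ = C_in(1 − e^(−t/τ₁)). Tank 2 (τ₁ ≠ τ₂): C₂ = C_in[1 − (τ₁ e^(−t/τ₁) − τ₂ e^(−t/τ₂))/(τ₁ − τ₂)].
At t = 24.1: e^(−t/τ₁) = 0.28749, e^(−t/τ₂) = 0.063321.
C₂ = 3.64·[1 − (19.333·0.28749 − 8.7333·0.063321)/(10.600)] = 3.64·0.52781 = 1.9212 g/L.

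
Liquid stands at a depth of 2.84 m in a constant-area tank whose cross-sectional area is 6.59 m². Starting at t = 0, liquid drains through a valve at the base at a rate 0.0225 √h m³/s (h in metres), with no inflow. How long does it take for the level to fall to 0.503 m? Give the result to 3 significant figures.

572 s

With no inflow, A dh/dt = −0.0225 √h.
Separate and integrate: 2(√h − √h₀) = −(0.0225/A) t.
t = 2A(√h₀ − √h)/0.0225 = 2·6.59·(√2.84 − √0.503)/0.0225
  = 13.180 × (1.6852 − 0.70922) / 0.0225 = 571.72 s.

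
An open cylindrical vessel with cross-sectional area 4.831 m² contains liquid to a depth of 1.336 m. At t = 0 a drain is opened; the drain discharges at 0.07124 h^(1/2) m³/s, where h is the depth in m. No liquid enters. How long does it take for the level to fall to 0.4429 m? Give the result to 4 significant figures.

66.50 s

With no inflow, A dh/dt = −0.07124 √h.
Separate and integrate: 2(√h − √h₀) = −(0.07124/A) t.
t = 2A(√h₀ − √h)/0.07124 = 2·4.831·(√1.336 − √0.4429)/0.07124
  = 9.66200 × (1.15585 − 0.665507) / 0.07124 = 66.5039 s.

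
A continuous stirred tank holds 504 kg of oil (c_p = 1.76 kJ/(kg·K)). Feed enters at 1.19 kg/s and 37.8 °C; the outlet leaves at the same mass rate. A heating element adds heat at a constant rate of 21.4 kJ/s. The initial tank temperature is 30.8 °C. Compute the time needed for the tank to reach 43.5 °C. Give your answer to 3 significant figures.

567 s

M c_p dT/dt = ṁ c_p (T_in − T) + Q̇.
τ = M/ṁ = 423.53 s; T_ss = T_in + Q̇/(ṁ c_p) = 48.018 °C.
T(t) = T_ss + (T₀ − T_ss) e^(−t/τ). Set T = 43.5:
e^(−t/τ) = (43.5 − 48.018)/(30.8 − 48.018) = 0.26239
t = −423.53 · ln(0.26239) = 566.65 s.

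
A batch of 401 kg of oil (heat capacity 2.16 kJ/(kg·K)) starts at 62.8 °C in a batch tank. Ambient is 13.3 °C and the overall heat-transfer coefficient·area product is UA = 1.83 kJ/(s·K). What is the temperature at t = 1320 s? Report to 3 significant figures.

Lumped-capacitance energy balance: M c_p dT/dt = UA(T_amb − T).
dT/dt = (T_ss − T)/τ with T_ss = T_amb = 13.300 °C, τ = M c_p/UA = 401·2.16/1.83 = 473.31 s.
T approaches T_ss exponentially: T(t) = T_ss + (T₀ − T_ss) e^(−t/τ).
T(1320) = 13.300 + (49.500)·0.061491 = 16.344 °C.

16.3 °C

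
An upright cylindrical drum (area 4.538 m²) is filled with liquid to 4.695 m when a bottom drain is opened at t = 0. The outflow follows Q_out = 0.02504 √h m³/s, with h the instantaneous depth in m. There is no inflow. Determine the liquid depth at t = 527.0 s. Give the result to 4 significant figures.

0.5081 m

With no inflow, A dh/dt = −0.02504 √h.
Separate and integrate: 2(√h − √h₀) = −(0.02504/A) t.
√h = √4.695 − 0.02504·527.0/(2·4.538) = 2.16679 − 1.45395 = 0.712842.
h = 0.712842² = 0.508143 m.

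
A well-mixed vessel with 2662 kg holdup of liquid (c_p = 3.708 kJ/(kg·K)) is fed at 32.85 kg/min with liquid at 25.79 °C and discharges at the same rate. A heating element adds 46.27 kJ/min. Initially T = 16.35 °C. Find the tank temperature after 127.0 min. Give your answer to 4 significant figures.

Unsteady energy balance on the tank contents: M c_p dT/dt = ṁ c_p (T_in − T) + 46.27.
τ = M/ṁ = 81.0350 min; T_ss = T_in + Q̇/(ṁ c_p) = 25.79 + 46.27/(32.85·3.708) = 26.1699 °C.
Integrating: T(t) = T_ss + (T₀ − T_ss) e^(−t/τ).
T(127.0) = 26.1699 + (-9.81986)·e^(−127.0/81.0350) = 26.1699 + (-9.81986)·0.208624 = 24.1212 °C.

24.12 °C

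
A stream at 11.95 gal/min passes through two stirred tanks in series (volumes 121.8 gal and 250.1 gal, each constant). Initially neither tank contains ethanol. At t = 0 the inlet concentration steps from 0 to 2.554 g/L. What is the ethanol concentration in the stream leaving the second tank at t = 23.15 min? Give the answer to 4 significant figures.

1.157 g/L

Each tank obeys Vᵢ dCᵢ/dt = Q(Cᵢ₋₁ − Cᵢ), so τᵢ = Vᵢ/Q.
τ₁ = 121.8/11.95 = 10.1925 min; τ₂ = 250.1/11.95 = 20.9289 min.
Tank 1: C₁ = C_in(1 − e^(−t/τ₁)). Tank 2 (τ₁ ≠ τ₂): C₂ = C_in[1 − (τ₁ e^(−t/τ₁) − τ₂ e^(−t/τ₂))/(τ₁ − τ₂)].
At t = 23.15: e^(−t/τ₁) = 0.103180, e^(−t/τ₂) = 0.330838.
C₂ = 2.554·[1 − (10.1925·0.103180 − 20.9289·0.330838)/(-10.7364)] = 2.554·0.453038 = 1.15706 g/L.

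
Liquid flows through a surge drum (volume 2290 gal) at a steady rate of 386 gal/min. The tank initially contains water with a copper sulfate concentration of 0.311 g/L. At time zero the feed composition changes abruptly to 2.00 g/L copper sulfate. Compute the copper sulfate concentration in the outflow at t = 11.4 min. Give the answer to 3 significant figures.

1.75 g/L

Transient balance on the dissolved component: V dC/dt = Q(C_in − C).
So dC/dt = (C_in − C)/τ with τ = V/Q = 2290/386 = 5.9326 min.
Solution: C(t) = C_in + (C₀ − C_in) e^(−t/τ).
C(11.4) = 2.00 + (0.311 − 2.00)·e^(−11.4/5.9326) = 2.00 + (-1.6890)·0.14638 = 1.7528 g/L.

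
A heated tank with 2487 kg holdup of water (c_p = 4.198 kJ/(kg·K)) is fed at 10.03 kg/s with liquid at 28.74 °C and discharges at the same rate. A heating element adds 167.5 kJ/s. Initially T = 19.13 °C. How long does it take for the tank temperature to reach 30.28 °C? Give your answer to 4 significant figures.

First-law balance (no shaft work): M c_p dT/dt = ṁ c_p (T_in − T) + 167.5.
τ = M/ṁ = 247.956 s; T_ss = T_in + Q̇/(ṁ c_p) = 32.7181 °C.
T(t) = T_ss + (T₀ − T_ss) e^(−t/τ). Set T = 30.28:
e^(−t/τ) = (30.28 − 32.7181)/(19.13 − 32.7181) = 0.179427
t = −247.956 · ln(0.179427) = 425.986 s.

426.0 s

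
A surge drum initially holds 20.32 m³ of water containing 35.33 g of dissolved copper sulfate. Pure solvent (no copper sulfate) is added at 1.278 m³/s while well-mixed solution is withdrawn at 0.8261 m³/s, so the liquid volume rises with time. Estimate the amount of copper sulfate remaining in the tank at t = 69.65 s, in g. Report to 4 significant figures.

6.387 g

Total volume: dV/dt = Q_in − Q_out = 0.451900 m³/s, so V(t) = 20.32 + 0.451900 t and V(69.65) = 51.7948 m³.
Species balance (pure solvent in): dm/dt = −Q_out · m/V(t).
Separate: dm/m = −Q_out dt/V(t) ⇒ ln(m/m₀) = −(Q_out/(Q_in−Q_out)) ln(V/V₀).
m = m₀ (V₀/V)^(Q_out/(Q_in−Q_out)) = 35.33 × (20.32/51.7948)^(1.82806) = 6.38688 g.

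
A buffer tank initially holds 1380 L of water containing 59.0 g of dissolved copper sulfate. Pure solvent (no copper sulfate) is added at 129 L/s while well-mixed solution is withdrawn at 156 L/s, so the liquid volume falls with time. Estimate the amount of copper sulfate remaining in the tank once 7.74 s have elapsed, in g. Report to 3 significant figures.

22.8 g

Let m(t) be the amount of copper sulfate. Volume: V(t) = V₀ + (Q_in − Q_out) t = 1380 − 27.000 t; V(7.74) = 1171.0 L.
No copper sulfate enters, so dm/dt = −Q_out · (m/V).
Separate: dm/m = −Q_out dt/V(t) ⇒ ln(m/m₀) = −(Q_out/(Q_in−Q_out)) ln(V/V₀).
m = m₀ (V₀/V)^(Q_out/(Q_in−Q_out)) = 59.0 × (1380/1171.0)^(-5.7778) = 22.846 g.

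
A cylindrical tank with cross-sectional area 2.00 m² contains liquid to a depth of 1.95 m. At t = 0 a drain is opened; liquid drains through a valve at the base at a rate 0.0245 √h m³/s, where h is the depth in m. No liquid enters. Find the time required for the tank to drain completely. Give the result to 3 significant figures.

228 s

Accumulation of liquid (constant cross-section A): A dh/dt = −0.0245 √h.
Separate and integrate: 2(√h − √h₀) = −(0.0245/A) t.
Tank is empty when √h = 0: t_empty = 2A√h₀/0.0245.
t_empty = 2·2.00·√1.95/0.0245 = 4.0000·1.3964/0.0245 = 227.99 s.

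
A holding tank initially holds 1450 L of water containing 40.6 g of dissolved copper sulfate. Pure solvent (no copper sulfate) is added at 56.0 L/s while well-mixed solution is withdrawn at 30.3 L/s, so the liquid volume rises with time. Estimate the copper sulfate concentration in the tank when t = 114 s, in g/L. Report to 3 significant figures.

0.00252 g/L

Let m(t) be the amount of copper sulfate. Volume: V(t) = V₀ + (Q_in − Q_out) t = 1450 + 25.700 t; V(114) = 4379.8 L.
Solute balance: dm/dt = 0 − Q_out C = −Q_out m/V(t).
Separate: dm/m = −Q_out dt/V(t) ⇒ ln(m/m₀) = −(Q_out/(Q_in−Q_out)) ln(V/V₀).
m = m₀ (V₀/V)^(Q_out/(Q_in−Q_out)) = 40.6 × (1450/4379.8)^(1.1790) = 11.028 g.
C = m/V = 11.028/4379.8 = 0.0025180 g/L.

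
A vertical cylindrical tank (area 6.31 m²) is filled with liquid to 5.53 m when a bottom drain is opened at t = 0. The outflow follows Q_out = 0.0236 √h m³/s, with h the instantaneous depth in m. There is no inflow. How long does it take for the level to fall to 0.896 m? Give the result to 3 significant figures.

Accumulation of liquid (constant cross-section A): A dh/dt = −0.0236 √h.
This is separable: 2 d(√h)/dt = −0.0236/A, so √h = √h₀ − (0.0236/(2A)) t.
t = 2A(√h₀ − √h)/0.0236 = 2·6.31·(√5.53 − √0.896)/0.0236
  = 12.620 × (2.3516 − 0.94657) / 0.0236 = 751.33 s.

751 s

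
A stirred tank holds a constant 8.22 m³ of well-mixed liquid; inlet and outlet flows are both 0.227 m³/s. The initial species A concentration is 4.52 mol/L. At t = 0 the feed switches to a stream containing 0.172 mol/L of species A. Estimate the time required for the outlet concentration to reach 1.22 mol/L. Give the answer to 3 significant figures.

Species balance on the tank: V dC/dt = Q(C_in − C), so τ = V/Q = 36.211 s.
C(t) = C_in + (C₀ − C_in) e^(−t/τ). Set C = 1.22 and solve for t:
e^(−t/τ) = (C − C_in)/(C₀ − C_in) = (1.22 − 0.172)/(4.52 − 0.172) = 0.24103
t = −τ ln(…) = 36.211 × 1.4228 = 51.523 s.

51.5 s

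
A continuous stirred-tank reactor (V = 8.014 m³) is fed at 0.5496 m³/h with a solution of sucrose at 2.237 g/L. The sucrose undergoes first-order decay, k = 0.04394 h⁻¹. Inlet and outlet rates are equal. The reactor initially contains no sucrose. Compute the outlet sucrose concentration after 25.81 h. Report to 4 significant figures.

Species balance: V dC/dt = Q C_in − Q C − k V C.
This is linear with rate a = Q/V + k = 0.112520 h⁻¹.
C_ss = Q C_in/(Q + kV) = 1.36343 g/L; C(t) = C_ss + (C₀ − C_ss) e^(−a t).
C(25.81) = 1.36343 + (-1.36343)·e^(−0.112520·25.81) = 1.36343 + (-1.36343)·0.0547959 = 1.28872 g/L.

1.289 g/L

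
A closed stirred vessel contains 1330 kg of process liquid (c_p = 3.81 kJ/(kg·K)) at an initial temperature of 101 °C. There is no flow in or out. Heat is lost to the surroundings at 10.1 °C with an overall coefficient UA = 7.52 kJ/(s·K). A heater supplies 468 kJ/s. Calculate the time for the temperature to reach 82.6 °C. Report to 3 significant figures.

First-law balance (no shaft work): M c_p dT/dt = −UA(T − T_amb) + Q̇.
τ = M c_p/UA = 673.84 s; T_ss = T_amb + Q̇/UA = 10.1 + 468/7.52 = 72.334 °C.
T(t) = T_ss + (T₀ − T_ss)e^(−t/τ); set T = 82.6:
t = −τ ln[(T − T_ss)/(T₀ − T_ss)] = −673.84 · ln(0.35812) = 691.95 s.

692 s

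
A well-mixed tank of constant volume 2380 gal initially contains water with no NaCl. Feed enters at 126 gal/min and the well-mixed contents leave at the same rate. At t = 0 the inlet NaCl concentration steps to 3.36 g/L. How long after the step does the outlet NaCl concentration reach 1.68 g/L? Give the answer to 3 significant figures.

13.1 min

Species balance: V dC/dt = Q(C_in − C) ⇒ τ = V/Q = 18.889 min.
C(t) = C_in + (C₀ − C_in) e^(−t/τ). Set C = 1.68 and solve for t:
e^(−t/τ) = (C − C_in)/(C₀ − C_in) = (1.68 − 3.36)/(0 − 3.36) = 0.50000
t = −τ ln(…) = 18.889 × 0.69315 = 13.093 min.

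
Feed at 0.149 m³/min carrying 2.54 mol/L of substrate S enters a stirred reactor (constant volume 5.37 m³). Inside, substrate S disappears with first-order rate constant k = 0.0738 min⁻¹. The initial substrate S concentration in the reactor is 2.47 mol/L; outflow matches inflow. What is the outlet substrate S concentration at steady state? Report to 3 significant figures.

Species balance: V dC/dt = Q C_in − Q C − k V C.
At steady state: 0 = Q C_in − (Q + kV) C_ss, so C_ss = Q C_in/(Q + kV).
C_ss = 0.149·2.54/(0.149 + 0.0738·5.37) = 0.37846/0.54531 = 0.69403 mol/L.

0.694 mol/L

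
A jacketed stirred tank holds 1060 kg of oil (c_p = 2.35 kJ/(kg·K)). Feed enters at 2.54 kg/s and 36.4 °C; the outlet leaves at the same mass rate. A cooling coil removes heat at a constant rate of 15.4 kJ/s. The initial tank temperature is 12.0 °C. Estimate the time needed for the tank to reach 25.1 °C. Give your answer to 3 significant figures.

First-law balance (no shaft work): M c_p dT/dt = ṁ c_p (T_in − T) − 15.4.
τ = M/ṁ = 417.32 s; T_ss = T_in − Q̇/(ṁ c_p) = 33.820 °C.
T(t) = T_ss + (T₀ − T_ss) e^(−t/τ). Set T = 25.1:
e^(−t/τ) = (25.1 − 33.820)/(12.0 − 33.820) = 0.39963
t = −417.32 · ln(0.39963) = 382.77 s.

383 s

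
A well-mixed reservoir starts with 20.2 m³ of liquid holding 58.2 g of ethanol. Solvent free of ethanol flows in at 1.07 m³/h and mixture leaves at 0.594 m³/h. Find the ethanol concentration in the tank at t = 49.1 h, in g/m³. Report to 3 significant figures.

0.512 g/m³

Let m(t) be the amount of ethanol. Volume: V(t) = V₀ + (Q_in − Q_out) t = 20.2 + 0.47600 t; V(49.1) = 43.572 m³.
Species balance (pure solvent in): dm/dt = −Q_out · m/V(t).
Separate: dm/m = −Q_out dt/V(t) ⇒ ln(m/m₀) = −(Q_out/(Q_in−Q_out)) ln(V/V₀).
m = m₀ (V₀/V)^(Q_out/(Q_in−Q_out)) = 58.2 × (20.2/43.572)^(1.2479) = 22.300 g.
C = m/V = 22.300/43.572 = 0.51181 g/m³.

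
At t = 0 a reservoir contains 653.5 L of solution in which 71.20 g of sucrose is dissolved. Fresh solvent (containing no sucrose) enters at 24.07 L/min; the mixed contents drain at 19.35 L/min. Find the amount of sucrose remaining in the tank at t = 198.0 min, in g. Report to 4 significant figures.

1.869 g

Total volume: dV/dt = Q_in − Q_out = 4.72000 L/min, so V(t) = 653.5 + 4.72000 t and V(198.0) = 1588.06 L.
Solute balance: dm/dt = 0 − Q_out C = −Q_out m/V(t).
dm/m = −Q_out dt/(V₀ + 4.72000 t); integrating gives ln(m/m₀) = −(Q_out/(Q_in−Q_out)) ln(V/V₀).
m = m₀ (V₀/V)^(Q_out/(Q_in−Q_out)) = 71.20 × (653.5/1588.06)^(4.09958) = 1.86894 g.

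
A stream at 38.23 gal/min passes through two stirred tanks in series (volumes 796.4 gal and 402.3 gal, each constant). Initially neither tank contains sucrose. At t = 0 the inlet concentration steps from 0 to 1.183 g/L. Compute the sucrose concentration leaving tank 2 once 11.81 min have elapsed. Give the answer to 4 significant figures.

Time constants: τᵢ = Vᵢ/Q for each well-mixed tank.
τ₁ = 796.4/38.23 = 20.8318 min; τ₂ = 402.3/38.23 = 10.5231 min.
Tank 1: C₁ = C_in(1 − e^(−t/τ₁)). Tank 2 (τ₁ ≠ τ₂): C₂ = C_in[1 − (τ₁ e^(−t/τ₁) − τ₂ e^(−t/τ₂))/(τ₁ − τ₂)].
At t = 11.81: e^(−t/τ₁) = 0.567269, e^(−t/τ₂) = 0.325534.
C₂ = 1.183·[1 − (20.8318·0.567269 − 10.5231·0.325534)/(10.3087)] = 1.183·0.185966 = 0.219998 g/L.

0.2200 g/L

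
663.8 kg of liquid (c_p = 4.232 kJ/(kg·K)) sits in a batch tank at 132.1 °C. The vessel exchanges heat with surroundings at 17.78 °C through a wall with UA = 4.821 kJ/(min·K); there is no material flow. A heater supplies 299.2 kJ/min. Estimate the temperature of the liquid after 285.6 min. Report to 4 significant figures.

111.9 °C

M c_p dT/dt = −UA(T − T_amb) + Q̇.
dT/dt = (T_ss − T)/τ with T_ss = T_amb + Q̇/UA = 17.78 + 299.2/4.821 = 79.8418 °C, τ = M c_p/UA = 663.8·4.232/4.821 = 582.701 min.
T approaches T_ss exponentially: T(t) = T_ss + (T₀ − T_ss) e^(−t/τ).
T(285.6) = 79.8418 + (52.2582)·0.612546 = 111.852 °C.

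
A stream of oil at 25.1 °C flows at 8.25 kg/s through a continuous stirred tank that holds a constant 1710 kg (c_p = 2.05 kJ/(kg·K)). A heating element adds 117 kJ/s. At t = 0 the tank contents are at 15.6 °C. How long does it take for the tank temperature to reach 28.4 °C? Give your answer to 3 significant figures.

M c_p dT/dt = ṁ c_p (T_in − T) + Q̇.
τ = M/ṁ = 207.27 s; T_ss = T_in + Q̇/(ṁ c_p) = 32.018 °C.
T(t) = T_ss + (T₀ − T_ss) e^(−t/τ). Set T = 28.4:
e^(−t/τ) = (28.4 − 32.018)/(15.6 − 32.018) = 0.22037
t = −207.27 · ln(0.22037) = 313.49 s.

313 s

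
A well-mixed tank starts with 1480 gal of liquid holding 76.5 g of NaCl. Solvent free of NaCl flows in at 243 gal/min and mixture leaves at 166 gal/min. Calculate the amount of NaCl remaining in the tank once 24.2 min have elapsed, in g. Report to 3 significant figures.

Total volume: dV/dt = Q_in − Q_out = 77.000 gal/min, so V(t) = 1480 + 77.000 t and V(24.2) = 3343.4 gal.
Solute balance: dm/dt = 0 − Q_out C = −Q_out m/V(t).
dm/m = −Q_out dt/(V₀ + 77.000 t); integrating gives ln(m/m₀) = −(Q_out/(Q_in−Q_out)) ln(V/V₀).
m = m₀ (V₀/V)^(Q_out/(Q_in−Q_out)) = 76.5 × (1480/3343.4)^(2.1558) = 13.202 g.

13.2 g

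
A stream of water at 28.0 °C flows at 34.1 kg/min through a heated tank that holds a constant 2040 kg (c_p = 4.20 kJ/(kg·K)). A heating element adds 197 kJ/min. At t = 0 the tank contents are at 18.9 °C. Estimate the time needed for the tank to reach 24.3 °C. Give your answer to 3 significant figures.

43.3 min

Energy balance: M c_p dT/dt = ṁ c_p (T_in − T) + 197.
τ = M/ṁ = 59.824 min; T_ss = T_in + Q̇/(ṁ c_p) = 29.376 °C.
T(t) = T_ss + (T₀ − T_ss) e^(−t/τ). Set T = 24.3:
e^(−t/τ) = (24.3 − 29.376)/(18.9 − 29.376) = 0.48451
t = −59.824 · ln(0.48451) = 43.349 min.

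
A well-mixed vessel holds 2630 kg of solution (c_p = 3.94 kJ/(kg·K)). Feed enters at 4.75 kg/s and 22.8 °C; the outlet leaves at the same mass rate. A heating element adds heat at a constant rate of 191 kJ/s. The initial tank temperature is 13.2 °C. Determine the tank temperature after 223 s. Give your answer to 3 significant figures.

19.8 °C

Unsteady energy balance on the tank contents: M c_p dT/dt = ṁ c_p (T_in − T) + 191.
τ = M/ṁ = 553.68 s; T_ss = T_in + Q̇/(ṁ c_p) = 22.8 + 191/(4.75·3.94) = 33.006 °C.
Solution: T(t) = T_ss + (T₀ − T_ss) e^(−t/τ).
T(223) = 33.006 + (-19.806)·e^(−223/553.68) = 33.006 + (-19.806)·0.66847 = 19.766 °C.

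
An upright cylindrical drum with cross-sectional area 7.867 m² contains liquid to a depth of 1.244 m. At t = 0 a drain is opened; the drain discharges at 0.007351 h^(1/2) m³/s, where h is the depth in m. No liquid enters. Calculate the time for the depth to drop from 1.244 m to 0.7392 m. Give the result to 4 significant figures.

547.0 s

A dh/dt = −Q_out = −0.007351 √h.
Separate and integrate: 2(√h − √h₀) = −(0.007351/A) t.
t = 2A(√h₀ − √h)/0.007351 = 2·7.867·(√1.244 − √0.7392)/0.007351
  = 15.7340 × (1.11535 − 0.859767) / 0.007351 = 547.041 s.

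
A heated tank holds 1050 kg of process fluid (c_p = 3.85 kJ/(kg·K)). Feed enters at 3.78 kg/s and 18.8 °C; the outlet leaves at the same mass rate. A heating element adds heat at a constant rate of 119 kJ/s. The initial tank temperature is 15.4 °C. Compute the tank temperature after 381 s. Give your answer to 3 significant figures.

M c_p dT/dt = ṁ c_p (T_in − T) + Q̇.
Rearrange: dT/dt = (T_ss − T)/τ with τ = M/ṁ = 277.78 s and T_ss = T_in + Q̇/(ṁ c_p) = 26.977 °C.
Integrating: T(t) = T_ss + (T₀ − T_ss) e^(−t/τ).
T(381) = 26.977 + (-11.577)·e^(−381/277.78) = 26.977 + (-11.577)·0.25370 = 24.040 °C.

24.0 °C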